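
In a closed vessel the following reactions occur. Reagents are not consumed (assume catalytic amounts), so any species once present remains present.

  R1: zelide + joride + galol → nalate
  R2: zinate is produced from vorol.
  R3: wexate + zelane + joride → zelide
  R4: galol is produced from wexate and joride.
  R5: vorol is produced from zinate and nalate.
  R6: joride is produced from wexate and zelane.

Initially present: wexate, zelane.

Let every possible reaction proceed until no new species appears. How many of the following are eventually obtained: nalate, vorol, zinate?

wexate and zelane present → joride forms (R6).
wexate, zelane, and joride present → zelide forms (R3).
wexate and joride present → galol forms (R4).
zelide, joride, and galol present → nalate forms (R1).
nalate: reached.
vorol would need zinate and nalate (R5), but zinate never forms.
zinate would need vorol (R2), but vorol never forms.
Reached: nalate — 1 of the 3.

1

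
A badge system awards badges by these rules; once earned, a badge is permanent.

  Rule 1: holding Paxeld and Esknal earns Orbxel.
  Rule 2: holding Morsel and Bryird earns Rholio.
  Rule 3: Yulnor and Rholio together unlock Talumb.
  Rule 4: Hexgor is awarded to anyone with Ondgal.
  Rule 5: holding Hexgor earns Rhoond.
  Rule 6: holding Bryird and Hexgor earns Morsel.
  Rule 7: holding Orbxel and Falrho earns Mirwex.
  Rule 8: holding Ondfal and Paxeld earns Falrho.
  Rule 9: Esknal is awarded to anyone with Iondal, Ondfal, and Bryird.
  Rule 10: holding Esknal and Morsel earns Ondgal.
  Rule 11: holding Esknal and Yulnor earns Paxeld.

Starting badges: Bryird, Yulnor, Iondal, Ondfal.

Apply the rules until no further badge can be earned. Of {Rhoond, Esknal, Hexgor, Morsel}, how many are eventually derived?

1

With Iondal, Ondfal, and Bryird, Esknal is earned (Rule 9).
Rhoond would need Hexgor (Rule 5), but Hexgor is never earned.
Esknal: reached.
Hexgor would need Ondgal (Rule 4), but Ondgal is never earned.
Morsel would need Bryird and Hexgor (Rule 6), but Hexgor is never earned.
Reached: Esknal — 1 of the 4.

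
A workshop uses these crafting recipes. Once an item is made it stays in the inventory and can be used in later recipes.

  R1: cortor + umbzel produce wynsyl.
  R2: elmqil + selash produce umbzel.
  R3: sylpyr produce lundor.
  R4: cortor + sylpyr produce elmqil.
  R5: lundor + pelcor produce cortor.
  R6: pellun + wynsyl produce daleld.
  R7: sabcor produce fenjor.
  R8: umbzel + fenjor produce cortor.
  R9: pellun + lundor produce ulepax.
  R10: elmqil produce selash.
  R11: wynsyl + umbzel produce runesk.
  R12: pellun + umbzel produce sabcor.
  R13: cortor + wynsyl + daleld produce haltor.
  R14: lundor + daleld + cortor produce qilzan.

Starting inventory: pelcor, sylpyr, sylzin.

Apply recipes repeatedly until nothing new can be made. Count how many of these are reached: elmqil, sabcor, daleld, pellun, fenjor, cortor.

Using R3, sylpyr makes lundor.
Using R5, lundor and pelcor make cortor.
Using R4, cortor and sylpyr make elmqil.
elmqil: reached.
sabcor would need pellun and umbzel (R12), but pellun is never obtained.
daleld would need pellun and wynsyl (R6), but pellun is never obtained.
No rule produces pellun, and it is not given.
fenjor would need sabcor (R7), but sabcor is never obtained.
cortor: reached.
Reached: elmqil and cortor — 2 of the 6.

2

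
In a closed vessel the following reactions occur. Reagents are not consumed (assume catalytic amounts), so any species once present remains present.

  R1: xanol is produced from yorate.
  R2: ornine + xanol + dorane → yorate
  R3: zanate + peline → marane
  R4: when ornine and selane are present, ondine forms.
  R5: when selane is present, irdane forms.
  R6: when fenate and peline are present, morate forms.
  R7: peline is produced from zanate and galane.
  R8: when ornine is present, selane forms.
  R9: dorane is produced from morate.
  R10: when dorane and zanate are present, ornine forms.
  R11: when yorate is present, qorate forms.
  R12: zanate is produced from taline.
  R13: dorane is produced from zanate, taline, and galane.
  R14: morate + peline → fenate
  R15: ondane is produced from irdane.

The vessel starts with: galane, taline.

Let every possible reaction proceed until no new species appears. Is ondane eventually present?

Yes

taline present → zanate forms (R12).
zanate, taline, and galane present → dorane forms (R13).
dorane and zanate present → ornine forms (R10).
ornine present → selane forms (R8).
selane present → irdane forms (R5).
irdane present → ondane forms (R15).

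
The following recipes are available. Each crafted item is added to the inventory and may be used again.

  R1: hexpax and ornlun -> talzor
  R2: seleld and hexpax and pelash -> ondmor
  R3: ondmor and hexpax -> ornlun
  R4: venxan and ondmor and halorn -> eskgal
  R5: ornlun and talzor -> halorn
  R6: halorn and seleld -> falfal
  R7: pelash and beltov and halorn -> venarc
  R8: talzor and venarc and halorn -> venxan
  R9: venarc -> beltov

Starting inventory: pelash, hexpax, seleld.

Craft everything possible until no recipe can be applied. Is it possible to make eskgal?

No

eskgal would need venxan, ondmor, and halorn (R4), but venxan is never obtained.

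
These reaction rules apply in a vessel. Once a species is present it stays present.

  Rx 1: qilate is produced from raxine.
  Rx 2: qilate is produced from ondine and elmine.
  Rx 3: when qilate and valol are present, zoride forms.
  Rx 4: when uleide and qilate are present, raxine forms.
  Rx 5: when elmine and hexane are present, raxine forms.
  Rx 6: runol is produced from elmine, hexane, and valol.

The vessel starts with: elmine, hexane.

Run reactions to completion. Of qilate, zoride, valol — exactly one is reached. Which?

qilate

elmine and hexane present → raxine forms (Rx 5).
raxine present → qilate forms (Rx 1).
No rule produces valol, and it is not given. zoride would need qilate and valol (Rx 3), but valol never forms.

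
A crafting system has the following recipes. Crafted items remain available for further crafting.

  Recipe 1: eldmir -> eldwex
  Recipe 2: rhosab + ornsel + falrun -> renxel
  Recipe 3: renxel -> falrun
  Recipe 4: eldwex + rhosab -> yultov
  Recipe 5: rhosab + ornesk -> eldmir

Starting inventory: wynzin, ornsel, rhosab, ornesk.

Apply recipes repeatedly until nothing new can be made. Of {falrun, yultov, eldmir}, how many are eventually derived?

rhosab + ornesk -> eldmir (Recipe 5).
eldmir -> eldwex (Recipe 1).
Using Recipe 4, eldwex and rhosab make yultov.
falrun would need renxel (Recipe 3), but renxel is never obtained.
yultov: reached.
eldmir: reached.
Reached: yultov and eldmir — 2 of the 3.

2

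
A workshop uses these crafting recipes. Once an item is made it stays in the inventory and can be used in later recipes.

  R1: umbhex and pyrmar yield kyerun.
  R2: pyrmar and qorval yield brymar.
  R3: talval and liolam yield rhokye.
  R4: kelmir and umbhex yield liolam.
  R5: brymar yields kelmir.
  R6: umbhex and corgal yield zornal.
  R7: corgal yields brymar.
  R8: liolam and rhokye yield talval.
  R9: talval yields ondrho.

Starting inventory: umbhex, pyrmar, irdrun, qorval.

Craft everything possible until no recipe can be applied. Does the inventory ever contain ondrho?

No

ondrho would need talval (R9), but talval is never obtained.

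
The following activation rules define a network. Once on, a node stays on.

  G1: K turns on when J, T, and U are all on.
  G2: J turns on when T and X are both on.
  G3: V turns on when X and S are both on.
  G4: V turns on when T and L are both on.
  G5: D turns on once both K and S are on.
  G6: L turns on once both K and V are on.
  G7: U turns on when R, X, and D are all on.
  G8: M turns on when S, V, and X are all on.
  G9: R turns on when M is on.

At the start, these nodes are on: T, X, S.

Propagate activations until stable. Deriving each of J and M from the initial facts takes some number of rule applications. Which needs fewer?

J: G2: T and X on → J on. [1 rule application]
M: G3: X and S on → V on. G8: S, V, and X on → M on. [2 rule applications]
J needs fewer.

J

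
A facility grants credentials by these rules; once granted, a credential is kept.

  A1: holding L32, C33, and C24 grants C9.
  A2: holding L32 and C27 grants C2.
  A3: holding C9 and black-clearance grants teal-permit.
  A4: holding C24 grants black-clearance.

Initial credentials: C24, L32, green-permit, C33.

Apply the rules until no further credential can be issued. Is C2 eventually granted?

No

C2 would need L32 and C27 (A2), but C27 is never granted.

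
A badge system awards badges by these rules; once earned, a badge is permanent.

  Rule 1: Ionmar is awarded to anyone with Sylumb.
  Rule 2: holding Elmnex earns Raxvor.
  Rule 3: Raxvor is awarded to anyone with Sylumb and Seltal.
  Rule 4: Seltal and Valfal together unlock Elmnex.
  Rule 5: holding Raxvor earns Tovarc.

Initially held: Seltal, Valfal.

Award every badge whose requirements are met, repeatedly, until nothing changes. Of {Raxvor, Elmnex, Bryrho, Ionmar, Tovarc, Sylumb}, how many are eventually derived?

3

With Seltal and Valfal, Elmnex is earned (Rule 4).
With Elmnex, Raxvor is earned (Rule 2).
With Raxvor, Tovarc is earned (Rule 5).
Raxvor: reached.
Elmnex: reached.
No rule produces Bryrho, and it is not given.
Ionmar would need Sylumb (Rule 1), but Sylumb is never earned.
Tovarc: reached.
No rule produces Sylumb, and it is not given.
Reached: Raxvor, Elmnex, and Tovarc — 3 of the 6.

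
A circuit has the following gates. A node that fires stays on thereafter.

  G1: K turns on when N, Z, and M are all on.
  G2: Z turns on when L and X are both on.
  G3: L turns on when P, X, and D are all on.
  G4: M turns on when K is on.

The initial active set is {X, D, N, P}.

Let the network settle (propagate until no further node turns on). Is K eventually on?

K would need N, Z, and M (G1), but M never turns on.

No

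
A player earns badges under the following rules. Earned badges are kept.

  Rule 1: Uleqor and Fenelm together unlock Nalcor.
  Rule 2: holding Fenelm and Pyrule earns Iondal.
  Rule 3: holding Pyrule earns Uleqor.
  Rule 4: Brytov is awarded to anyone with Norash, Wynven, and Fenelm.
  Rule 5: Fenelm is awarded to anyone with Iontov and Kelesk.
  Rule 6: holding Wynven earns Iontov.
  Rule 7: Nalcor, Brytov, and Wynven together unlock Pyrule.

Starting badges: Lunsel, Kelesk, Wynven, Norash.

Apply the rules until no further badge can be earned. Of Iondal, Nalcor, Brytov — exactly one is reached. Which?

With Wynven, Iontov is earned (Rule 6).
With Iontov and Kelesk, Fenelm is earned (Rule 5).
With Norash, Wynven, and Fenelm, Brytov is earned (Rule 4).
Iondal would need Fenelm and Pyrule (Rule 2), but Pyrule is never earned. Nalcor would need Uleqor and Fenelm (Rule 1), but Uleqor is never earned.

Brytov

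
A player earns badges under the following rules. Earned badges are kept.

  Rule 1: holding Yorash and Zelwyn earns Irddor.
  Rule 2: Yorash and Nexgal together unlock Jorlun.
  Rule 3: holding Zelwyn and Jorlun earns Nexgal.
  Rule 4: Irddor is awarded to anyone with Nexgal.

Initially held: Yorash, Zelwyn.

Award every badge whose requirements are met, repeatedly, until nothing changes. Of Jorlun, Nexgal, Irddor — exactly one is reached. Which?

With Yorash and Zelwyn, Irddor is earned (Rule 1).
Nexgal would need Zelwyn and Jorlun (Rule 3), but Jorlun is never earned. Jorlun would need Yorash and Nexgal (Rule 2), but Nexgal is never earned.

Irddor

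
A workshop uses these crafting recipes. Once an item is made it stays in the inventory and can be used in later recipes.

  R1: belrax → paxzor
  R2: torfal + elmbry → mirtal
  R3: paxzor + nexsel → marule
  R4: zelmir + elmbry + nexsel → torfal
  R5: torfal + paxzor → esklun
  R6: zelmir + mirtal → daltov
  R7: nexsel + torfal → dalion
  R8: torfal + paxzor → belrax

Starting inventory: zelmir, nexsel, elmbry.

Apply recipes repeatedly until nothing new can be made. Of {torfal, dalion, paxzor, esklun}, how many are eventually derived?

Using R4, zelmir, elmbry, and nexsel make torfal.
Using R7, nexsel and torfal make dalion.
torfal: reached.
dalion: reached.
paxzor would need belrax (R1), but belrax is never obtained.
esklun would need torfal and paxzor (R5), but paxzor is never obtained.
Reached: torfal and dalion — 2 of the 4.

2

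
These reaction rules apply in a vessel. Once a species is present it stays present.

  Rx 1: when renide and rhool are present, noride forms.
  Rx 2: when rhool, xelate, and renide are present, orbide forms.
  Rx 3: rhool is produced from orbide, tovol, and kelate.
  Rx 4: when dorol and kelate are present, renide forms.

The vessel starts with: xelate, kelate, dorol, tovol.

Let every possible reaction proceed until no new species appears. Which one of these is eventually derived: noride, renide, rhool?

dorol and kelate present → renide forms (Rx 4).
rhool would need orbide, tovol, and kelate (Rx 3), but orbide never forms. noride would need renide and rhool (Rx 1), but rhool never forms.

renide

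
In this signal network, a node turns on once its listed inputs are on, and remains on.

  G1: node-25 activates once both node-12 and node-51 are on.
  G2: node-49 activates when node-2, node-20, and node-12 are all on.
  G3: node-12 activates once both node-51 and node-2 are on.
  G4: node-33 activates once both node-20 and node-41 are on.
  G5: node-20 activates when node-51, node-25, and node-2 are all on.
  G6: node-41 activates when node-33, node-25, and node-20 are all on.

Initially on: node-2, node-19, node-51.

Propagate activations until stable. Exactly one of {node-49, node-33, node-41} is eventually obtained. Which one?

node-49

node-51 and node-2 are on, so node-12 activates (G3).
node-12 and node-51 are on, so node-25 activates (G1).
node-51, node-25, and node-2 are on, so node-20 activates (G5).
G2: node-2, node-20, and node-12 on → node-49 on.
node-33 would need node-20 and node-41 (G4), but node-41 never turns on. node-41 would need node-33, node-25, and node-20 (G6), but node-33 never turns on.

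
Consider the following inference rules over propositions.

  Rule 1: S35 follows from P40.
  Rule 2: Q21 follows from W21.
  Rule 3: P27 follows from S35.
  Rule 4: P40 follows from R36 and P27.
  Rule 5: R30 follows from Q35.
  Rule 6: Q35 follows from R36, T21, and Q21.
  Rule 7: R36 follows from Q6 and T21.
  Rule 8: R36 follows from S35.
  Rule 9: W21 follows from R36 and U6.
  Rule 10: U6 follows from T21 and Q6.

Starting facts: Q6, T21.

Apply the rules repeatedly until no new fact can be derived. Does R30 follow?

Yes

From Q6 and T21, Rule 7 gives R36.
T21 and Q6 hold, so U6 follows (Rule 10).
From R36 and U6, Rule 9 gives W21.
From W21, Rule 2 gives Q21.
R36, T21, and Q21 hold, so Q35 follows (Rule 6).
Q35 holds, so R30 follows (Rule 5).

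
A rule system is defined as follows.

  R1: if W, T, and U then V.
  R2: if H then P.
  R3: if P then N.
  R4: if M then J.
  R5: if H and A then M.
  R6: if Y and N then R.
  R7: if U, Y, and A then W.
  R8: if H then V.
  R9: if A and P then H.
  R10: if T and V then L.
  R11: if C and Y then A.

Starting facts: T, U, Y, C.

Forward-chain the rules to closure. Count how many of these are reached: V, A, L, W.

C and Y hold, so A follows (R11).
U, Y, and A hold, so W follows (R7).
W, T, and U hold, so V follows (R1).
From T and V, R10 gives L.
V: reached.
A: reached.
L: reached.
W: reached.
All 4 are reached.

4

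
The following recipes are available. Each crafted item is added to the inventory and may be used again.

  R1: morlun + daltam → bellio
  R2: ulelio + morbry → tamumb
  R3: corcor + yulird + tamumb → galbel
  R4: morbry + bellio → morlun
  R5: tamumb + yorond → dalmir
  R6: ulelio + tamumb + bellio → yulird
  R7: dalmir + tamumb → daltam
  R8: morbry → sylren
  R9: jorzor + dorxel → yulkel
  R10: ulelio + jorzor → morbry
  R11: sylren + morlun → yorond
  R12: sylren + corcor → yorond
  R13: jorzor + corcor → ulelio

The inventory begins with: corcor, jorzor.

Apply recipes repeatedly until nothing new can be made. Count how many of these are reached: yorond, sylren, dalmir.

3

jorzor + corcor → ulelio (R13).
Using R10, ulelio and jorzor make morbry.
ulelio + morbry → tamumb (R2).
Using R8, morbry makes sylren.
sylren + corcor → yorond (R12).
Using R5, tamumb and yorond make dalmir.
yorond: reached.
sylren: reached.
dalmir: reached.
All 3 are reached.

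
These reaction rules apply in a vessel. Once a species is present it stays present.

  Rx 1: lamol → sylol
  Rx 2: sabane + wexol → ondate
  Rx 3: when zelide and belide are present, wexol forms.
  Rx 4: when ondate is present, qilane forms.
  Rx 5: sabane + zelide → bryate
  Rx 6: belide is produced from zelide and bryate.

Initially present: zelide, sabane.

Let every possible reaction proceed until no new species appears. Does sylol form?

No

sylol would need lamol (Rx 1), but lamol never forms.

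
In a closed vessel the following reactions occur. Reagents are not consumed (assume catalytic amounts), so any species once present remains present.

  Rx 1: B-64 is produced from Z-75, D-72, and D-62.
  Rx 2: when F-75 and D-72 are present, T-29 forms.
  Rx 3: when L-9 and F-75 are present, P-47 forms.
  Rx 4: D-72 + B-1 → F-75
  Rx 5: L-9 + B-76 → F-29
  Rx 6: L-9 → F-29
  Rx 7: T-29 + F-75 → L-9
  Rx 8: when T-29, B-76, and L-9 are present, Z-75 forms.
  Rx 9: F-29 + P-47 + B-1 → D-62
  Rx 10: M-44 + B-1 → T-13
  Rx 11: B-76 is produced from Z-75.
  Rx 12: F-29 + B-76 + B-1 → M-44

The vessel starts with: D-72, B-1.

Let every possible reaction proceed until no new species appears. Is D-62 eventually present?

Yes

D-72 and B-1 present → F-75 forms (Rx 4).
F-75 and D-72 present → T-29 forms (Rx 2).
T-29 and F-75 present → L-9 forms (Rx 7).
L-9 and F-75 present → P-47 forms (Rx 3).
L-9 present → F-29 forms (Rx 6).
F-29, P-47, and B-1 present → D-62 forms (Rx 9).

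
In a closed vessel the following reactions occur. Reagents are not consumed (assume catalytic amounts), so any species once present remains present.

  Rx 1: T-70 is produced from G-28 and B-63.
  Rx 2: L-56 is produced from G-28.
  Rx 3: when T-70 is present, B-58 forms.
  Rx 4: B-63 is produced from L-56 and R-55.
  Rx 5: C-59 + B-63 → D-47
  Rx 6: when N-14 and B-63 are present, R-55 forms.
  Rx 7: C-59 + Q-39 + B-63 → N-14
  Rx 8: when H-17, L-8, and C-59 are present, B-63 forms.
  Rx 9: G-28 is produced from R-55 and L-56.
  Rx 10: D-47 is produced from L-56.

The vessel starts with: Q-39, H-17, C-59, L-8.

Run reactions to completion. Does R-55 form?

Yes

H-17, L-8, and C-59 present → B-63 forms (Rx 8).
C-59, Q-39, and B-63 present → N-14 forms (Rx 7).
N-14 and B-63 present → R-55 forms (Rx 6).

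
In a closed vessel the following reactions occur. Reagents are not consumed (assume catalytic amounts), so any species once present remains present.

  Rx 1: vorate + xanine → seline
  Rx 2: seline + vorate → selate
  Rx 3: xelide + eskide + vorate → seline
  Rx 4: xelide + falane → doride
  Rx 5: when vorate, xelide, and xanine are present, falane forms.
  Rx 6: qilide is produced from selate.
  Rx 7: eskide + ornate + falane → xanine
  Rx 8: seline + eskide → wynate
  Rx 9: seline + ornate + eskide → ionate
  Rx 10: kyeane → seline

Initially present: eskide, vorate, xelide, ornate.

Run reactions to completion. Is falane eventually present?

No

falane would need vorate, xelide, and xanine (Rx 5), but xanine never forms.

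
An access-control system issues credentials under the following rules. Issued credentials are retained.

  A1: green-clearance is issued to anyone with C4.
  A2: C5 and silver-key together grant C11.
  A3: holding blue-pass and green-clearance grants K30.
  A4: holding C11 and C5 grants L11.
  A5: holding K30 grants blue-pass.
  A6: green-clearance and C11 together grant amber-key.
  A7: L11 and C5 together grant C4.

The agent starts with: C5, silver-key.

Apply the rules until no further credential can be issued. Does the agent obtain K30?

No

K30 would need blue-pass and green-clearance (A3), but blue-pass is never granted.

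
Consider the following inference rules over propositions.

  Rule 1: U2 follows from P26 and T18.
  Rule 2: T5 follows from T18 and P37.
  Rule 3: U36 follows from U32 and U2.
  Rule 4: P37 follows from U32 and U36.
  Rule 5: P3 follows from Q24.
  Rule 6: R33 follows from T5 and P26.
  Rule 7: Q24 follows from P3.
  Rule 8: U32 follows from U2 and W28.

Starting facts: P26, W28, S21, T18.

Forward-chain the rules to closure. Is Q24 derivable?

Q24 would need P3 (Rule 7), but P3 is never established.

No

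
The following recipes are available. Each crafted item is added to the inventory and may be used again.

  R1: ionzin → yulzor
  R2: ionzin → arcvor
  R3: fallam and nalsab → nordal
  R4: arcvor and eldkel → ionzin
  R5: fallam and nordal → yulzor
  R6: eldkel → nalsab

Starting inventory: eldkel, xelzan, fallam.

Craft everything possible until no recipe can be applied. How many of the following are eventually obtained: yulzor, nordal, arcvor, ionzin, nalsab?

3

eldkel → nalsab (R6).
fallam and nalsab → nordal (R3).
Using R5, fallam and nordal make yulzor.
yulzor: reached.
nordal: reached.
arcvor would need ionzin (R2), but ionzin is never obtained.
ionzin would need arcvor and eldkel (R4), but arcvor is never obtained.
nalsab: reached.
Reached: yulzor, nordal, and nalsab — 3 of the 5.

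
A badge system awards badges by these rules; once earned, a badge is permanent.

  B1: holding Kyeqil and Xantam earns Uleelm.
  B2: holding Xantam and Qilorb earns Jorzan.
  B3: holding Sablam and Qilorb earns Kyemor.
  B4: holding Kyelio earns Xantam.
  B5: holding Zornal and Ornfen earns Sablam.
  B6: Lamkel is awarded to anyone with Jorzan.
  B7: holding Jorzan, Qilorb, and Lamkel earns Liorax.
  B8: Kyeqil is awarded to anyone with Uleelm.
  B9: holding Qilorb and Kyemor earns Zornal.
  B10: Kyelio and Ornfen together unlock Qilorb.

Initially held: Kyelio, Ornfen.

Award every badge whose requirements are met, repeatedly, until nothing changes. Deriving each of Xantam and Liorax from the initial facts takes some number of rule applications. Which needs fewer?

Xantam: With Kyelio, Xantam is earned (B4). [1 rule application]
Liorax: With Kyelio and Ornfen, Qilorb is earned (B10). With Kyelio, Xantam is earned (B4). With Xantam and Qilorb, Jorzan is earned (B2). With Jorzan, Lamkel is earned (B6). With Jorzan, Qilorb, and Lamkel, Liorax is earned (B7). [5 rule applications]
Xantam needs fewer.

Xantam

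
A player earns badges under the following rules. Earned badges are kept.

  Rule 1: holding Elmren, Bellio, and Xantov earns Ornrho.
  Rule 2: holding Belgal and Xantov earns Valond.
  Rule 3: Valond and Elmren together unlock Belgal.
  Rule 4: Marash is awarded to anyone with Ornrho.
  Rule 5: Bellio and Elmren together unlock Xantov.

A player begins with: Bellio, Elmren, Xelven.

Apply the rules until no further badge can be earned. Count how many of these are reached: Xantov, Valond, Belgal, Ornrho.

With Bellio and Elmren, Xantov is earned (Rule 5).
With Elmren, Bellio, and Xantov, Ornrho is earned (Rule 1).
Xantov: reached.
Valond would need Belgal and Xantov (Rule 2), but Belgal is never earned.
Belgal would need Valond and Elmren (Rule 3), but Valond is never earned.
Ornrho: reached.
Reached: Xantov and Ornrho — 2 of the 4.

2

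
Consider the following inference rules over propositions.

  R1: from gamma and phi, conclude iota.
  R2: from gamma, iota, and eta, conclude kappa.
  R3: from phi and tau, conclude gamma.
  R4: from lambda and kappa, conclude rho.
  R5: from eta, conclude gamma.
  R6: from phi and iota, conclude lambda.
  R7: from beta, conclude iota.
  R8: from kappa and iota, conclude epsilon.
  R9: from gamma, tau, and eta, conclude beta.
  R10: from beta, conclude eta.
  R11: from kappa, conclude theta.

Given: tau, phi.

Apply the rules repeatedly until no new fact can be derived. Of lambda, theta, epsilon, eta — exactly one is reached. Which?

lambda

From phi and tau, R3 gives gamma.
gamma and phi hold, so iota follows (R1).
phi and iota hold, so lambda follows (R6).
theta would need kappa (R11), but kappa is never established. epsilon would need kappa and iota (R8), but kappa is never established. eta would need beta (R10), but beta is never established.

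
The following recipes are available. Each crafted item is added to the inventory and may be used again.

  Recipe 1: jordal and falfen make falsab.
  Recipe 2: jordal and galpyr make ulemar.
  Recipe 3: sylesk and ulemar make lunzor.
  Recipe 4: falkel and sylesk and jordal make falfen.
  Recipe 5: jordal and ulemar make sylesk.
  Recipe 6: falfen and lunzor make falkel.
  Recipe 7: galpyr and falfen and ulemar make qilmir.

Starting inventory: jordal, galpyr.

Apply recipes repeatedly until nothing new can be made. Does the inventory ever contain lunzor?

Yes

jordal and galpyr → ulemar (Recipe 2).
jordal and ulemar → sylesk (Recipe 5).
Using Recipe 3, sylesk and ulemar make lunzor.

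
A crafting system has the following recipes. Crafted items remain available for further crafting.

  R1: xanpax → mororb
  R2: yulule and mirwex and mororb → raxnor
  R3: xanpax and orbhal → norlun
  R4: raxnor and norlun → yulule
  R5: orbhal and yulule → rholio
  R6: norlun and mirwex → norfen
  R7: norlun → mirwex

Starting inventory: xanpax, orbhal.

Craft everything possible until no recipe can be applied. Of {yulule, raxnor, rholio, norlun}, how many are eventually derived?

1

xanpax and orbhal → norlun (R3).
yulule would need raxnor and norlun (R4), but raxnor is never obtained.
raxnor would need yulule, mirwex, and mororb (R2), but yulule is never obtained.
rholio would need orbhal and yulule (R5), but yulule is never obtained.
norlun: reached.
Reached: norlun — 1 of the 4.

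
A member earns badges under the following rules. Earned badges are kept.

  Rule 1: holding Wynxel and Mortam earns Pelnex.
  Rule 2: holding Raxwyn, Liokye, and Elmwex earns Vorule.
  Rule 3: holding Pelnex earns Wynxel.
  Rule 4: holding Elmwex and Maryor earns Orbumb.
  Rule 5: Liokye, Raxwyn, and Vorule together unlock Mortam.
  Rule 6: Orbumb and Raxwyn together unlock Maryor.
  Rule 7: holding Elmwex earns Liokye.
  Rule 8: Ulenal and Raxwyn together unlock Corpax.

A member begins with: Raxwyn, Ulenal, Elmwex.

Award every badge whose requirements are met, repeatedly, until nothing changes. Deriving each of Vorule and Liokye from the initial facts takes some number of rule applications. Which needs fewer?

Liokye

Liokye: With Elmwex, Liokye is earned (Rule 7). [1 rule application]
Vorule: With Elmwex, Liokye is earned (Rule 7). With Raxwyn, Liokye, and Elmwex, Vorule is earned (Rule 2). [2 rule applications]
Liokye needs fewer.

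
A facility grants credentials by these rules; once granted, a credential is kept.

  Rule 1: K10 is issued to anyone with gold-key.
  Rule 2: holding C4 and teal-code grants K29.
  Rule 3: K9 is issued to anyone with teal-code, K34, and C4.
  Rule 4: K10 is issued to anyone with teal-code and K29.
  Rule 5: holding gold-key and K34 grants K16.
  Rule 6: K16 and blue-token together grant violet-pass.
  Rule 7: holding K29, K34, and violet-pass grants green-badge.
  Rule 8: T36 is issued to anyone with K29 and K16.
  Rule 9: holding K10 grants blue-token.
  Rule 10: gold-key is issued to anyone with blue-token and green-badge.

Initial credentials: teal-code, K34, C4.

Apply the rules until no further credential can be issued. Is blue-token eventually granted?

Holding C4 and teal-code grants K29 (Rule 2).
Holding teal-code and K29 grants K10 (Rule 4).
Holding K10 grants blue-token (Rule 9).

Yes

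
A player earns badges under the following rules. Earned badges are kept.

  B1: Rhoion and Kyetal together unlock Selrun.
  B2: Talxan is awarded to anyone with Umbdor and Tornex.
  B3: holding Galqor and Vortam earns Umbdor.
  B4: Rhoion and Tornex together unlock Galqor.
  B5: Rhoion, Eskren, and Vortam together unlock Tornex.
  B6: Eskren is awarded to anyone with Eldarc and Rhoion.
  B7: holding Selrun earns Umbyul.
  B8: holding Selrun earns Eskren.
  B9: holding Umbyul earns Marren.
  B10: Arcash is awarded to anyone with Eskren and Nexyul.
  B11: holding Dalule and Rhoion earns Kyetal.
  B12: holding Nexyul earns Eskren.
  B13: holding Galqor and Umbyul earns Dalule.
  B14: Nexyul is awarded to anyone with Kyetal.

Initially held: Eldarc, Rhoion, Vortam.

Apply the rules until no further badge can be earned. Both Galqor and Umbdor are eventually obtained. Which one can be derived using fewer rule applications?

Galqor: With Eldarc and Rhoion, Eskren is earned (B6). With Rhoion, Eskren, and Vortam, Tornex is earned (B5). With Rhoion and Tornex, Galqor is earned (B4). [3 rule applications]
Umbdor: With Eldarc and Rhoion, Eskren is earned (B6). With Rhoion, Eskren, and Vortam, Tornex is earned (B5). With Rhoion and Tornex, Galqor is earned (B4). With Galqor and Vortam, Umbdor is earned (B3). [4 rule applications]
Galqor needs fewer.

Galqor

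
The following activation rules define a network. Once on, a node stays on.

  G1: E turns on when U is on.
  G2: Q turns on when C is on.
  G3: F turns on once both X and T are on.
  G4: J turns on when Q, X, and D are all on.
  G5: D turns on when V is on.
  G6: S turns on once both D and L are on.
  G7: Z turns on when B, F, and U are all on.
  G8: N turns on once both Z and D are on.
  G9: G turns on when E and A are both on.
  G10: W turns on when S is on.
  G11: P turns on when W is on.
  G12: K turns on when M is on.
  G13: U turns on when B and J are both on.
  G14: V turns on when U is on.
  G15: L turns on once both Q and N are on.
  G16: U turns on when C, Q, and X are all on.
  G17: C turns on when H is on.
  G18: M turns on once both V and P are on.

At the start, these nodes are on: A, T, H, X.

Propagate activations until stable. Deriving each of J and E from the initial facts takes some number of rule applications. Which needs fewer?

E: G17: H on → C on. C is on, so Q turns on (G2). G16: C, Q, and X on → U on. G1: U on → E on. [4 rule applications]
J: H is on, so C turns on (G17). G2: C on → Q on. G16: C, Q, and X on → U on. G14: U on → V on. V is on, so D turns on (G5). Q, X, and D are on, so J turns on (G4). [6 rule applications]
E needs fewer.

E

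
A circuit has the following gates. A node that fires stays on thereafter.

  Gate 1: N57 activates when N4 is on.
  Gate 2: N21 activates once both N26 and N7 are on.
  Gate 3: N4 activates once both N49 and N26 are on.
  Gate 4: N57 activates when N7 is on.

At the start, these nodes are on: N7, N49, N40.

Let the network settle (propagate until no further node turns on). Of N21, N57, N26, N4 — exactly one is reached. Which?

N57

N7 is on, so N57 activates (Gate 4).
No rule produces N26, and it is not given. N4 would need N49 and N26 (Gate 3), but N26 never turns on. N21 would need N26 and N7 (Gate 2), but N26 never turns on.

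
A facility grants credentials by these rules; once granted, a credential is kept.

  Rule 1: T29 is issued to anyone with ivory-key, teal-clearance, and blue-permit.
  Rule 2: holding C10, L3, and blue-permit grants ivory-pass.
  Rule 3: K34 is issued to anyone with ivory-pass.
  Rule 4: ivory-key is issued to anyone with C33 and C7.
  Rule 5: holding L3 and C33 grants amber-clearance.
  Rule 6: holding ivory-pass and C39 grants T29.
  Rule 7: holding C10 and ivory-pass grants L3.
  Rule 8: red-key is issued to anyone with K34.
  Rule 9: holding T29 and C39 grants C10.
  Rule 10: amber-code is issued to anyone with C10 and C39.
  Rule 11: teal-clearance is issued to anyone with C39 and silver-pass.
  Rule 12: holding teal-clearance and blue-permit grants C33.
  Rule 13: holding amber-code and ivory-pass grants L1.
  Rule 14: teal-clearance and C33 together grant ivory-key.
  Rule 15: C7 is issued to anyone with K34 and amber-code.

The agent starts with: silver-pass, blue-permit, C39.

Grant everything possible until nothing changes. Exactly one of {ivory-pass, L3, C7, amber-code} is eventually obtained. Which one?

amber-code

Holding C39 and silver-pass grants teal-clearance (Rule 11).
Holding teal-clearance and blue-permit grants C33 (Rule 12).
Holding teal-clearance and C33 grants ivory-key (Rule 14).
Holding ivory-key, teal-clearance, and blue-permit grants T29 (Rule 1).
Holding T29 and C39 grants C10 (Rule 9).
Holding C10 and C39 grants amber-code (Rule 10).
C7 would need K34 and amber-code (Rule 15), but K34 is never granted. ivory-pass would need C10, L3, and blue-permit (Rule 2), but L3 is never granted. L3 would need C10 and ivory-pass (Rule 7), but ivory-pass is never granted.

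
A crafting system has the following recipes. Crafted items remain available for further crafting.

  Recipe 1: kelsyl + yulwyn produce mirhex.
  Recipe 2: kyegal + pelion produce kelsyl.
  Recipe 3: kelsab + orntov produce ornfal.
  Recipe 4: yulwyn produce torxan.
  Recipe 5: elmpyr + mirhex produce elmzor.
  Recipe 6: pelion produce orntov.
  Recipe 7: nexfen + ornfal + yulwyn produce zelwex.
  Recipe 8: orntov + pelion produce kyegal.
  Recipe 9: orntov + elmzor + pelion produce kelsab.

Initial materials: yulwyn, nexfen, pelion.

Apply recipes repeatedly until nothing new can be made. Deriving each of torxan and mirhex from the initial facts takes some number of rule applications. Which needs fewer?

torxan: yulwyn → torxan (Recipe 4). [1 rule application]
mirhex: Using Recipe 6, pelion makes orntov. orntov + pelion → kyegal (Recipe 8). kyegal + pelion → kelsyl (Recipe 2). Using Recipe 1, kelsyl and yulwyn make mirhex. [4 rule applications]
torxan needs fewer.

torxan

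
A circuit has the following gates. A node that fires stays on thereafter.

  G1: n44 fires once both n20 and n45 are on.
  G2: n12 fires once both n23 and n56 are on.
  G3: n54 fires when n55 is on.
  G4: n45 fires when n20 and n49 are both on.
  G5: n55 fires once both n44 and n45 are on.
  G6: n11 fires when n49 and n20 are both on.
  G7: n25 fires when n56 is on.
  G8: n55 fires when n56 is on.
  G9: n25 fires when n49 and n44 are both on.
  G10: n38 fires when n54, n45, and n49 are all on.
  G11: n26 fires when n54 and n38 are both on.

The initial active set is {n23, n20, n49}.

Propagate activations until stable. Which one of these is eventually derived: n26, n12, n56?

G4: n20 and n49 on → n45 on.
n20 and n45 are on, so n44 fires (G1).
n44 and n45 are on, so n55 fires (G5).
n55 is on, so n54 fires (G3).
G10: n54, n45, and n49 on → n38 on.
n54 and n38 are on, so n26 fires (G11).
n12 would need n23 and n56 (G2), but n56 never turns on. No rule produces n56, and it is not given.

n26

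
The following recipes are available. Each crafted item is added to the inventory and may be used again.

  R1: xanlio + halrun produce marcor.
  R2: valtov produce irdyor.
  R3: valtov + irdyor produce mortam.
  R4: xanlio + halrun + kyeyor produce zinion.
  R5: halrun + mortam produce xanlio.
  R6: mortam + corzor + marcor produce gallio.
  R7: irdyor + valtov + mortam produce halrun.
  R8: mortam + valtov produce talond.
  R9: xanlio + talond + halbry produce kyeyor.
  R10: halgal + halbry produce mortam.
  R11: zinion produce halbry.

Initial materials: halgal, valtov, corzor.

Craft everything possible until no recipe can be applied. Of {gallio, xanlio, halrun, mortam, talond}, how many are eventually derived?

Using R2, valtov makes irdyor.
Using R3, valtov and irdyor make mortam.
irdyor + valtov + mortam → halrun (R7).
mortam + valtov → talond (R8).
halrun + mortam → xanlio (R5).
xanlio + halrun → marcor (R1).
Using R6, mortam, corzor, and marcor make gallio.
gallio: reached.
xanlio: reached.
halrun: reached.
mortam: reached.
talond: reached.
All 5 are reached.

5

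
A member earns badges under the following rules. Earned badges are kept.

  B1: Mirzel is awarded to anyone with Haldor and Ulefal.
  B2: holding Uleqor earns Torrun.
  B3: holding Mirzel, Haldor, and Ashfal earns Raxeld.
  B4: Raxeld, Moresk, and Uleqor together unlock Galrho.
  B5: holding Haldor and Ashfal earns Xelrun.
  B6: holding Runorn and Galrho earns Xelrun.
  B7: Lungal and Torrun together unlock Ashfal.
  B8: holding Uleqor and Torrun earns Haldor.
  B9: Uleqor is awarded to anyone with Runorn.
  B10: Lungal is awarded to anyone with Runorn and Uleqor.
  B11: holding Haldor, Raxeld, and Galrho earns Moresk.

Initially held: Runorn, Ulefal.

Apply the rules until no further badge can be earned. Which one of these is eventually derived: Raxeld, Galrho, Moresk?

Raxeld

With Runorn, Uleqor is earned (B9).
With Uleqor, Torrun is earned (B2).
With Runorn and Uleqor, Lungal is earned (B10).
With Uleqor and Torrun, Haldor is earned (B8).
With Lungal and Torrun, Ashfal is earned (B7).
With Haldor and Ulefal, Mirzel is earned (B1).
With Mirzel, Haldor, and Ashfal, Raxeld is earned (B3).
Moresk would need Haldor, Raxeld, and Galrho (B11), but Galrho is never earned. Galrho would need Raxeld, Moresk, and Uleqor (B4), but Moresk is never earned.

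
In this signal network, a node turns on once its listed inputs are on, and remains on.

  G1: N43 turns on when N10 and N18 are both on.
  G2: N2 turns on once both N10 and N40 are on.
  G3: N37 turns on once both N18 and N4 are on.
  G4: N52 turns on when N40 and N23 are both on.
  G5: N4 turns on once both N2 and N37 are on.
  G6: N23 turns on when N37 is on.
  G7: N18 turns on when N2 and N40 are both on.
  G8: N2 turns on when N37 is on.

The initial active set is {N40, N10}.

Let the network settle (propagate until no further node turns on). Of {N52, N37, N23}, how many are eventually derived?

0

N52 would need N40 and N23 (G4), but N23 never turns on.
N37 would need N18 and N4 (G3), but N4 never turns on.
N23 would need N37 (G6), but N37 never turns on.
None of the 3 are reached.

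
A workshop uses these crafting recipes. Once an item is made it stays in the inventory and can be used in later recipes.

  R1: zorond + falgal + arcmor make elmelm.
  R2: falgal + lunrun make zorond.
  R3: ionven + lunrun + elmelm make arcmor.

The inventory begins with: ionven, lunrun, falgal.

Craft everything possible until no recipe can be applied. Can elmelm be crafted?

No

elmelm would need zorond, falgal, and arcmor (R1), but arcmor is never obtained.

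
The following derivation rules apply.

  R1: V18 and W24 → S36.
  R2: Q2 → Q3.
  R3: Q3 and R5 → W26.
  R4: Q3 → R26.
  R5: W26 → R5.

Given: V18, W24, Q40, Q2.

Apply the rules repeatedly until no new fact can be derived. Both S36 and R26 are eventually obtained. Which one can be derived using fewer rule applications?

S36: From V18 and W24, R1 gives S36. [1 rule application]
R26: Q2 holds, so Q3 follows (R2). Q3 holds, so R26 follows (R4). [2 rule applications]
S36 needs fewer.

S36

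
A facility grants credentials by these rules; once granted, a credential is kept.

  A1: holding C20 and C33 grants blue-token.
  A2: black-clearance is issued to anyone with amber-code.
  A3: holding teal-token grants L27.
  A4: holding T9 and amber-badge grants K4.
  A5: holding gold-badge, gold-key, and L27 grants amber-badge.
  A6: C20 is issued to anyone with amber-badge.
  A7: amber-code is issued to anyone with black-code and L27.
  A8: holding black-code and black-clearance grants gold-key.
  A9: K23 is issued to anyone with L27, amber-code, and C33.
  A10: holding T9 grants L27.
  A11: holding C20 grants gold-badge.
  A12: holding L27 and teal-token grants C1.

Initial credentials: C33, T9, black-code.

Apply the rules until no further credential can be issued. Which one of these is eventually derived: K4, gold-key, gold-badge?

gold-key

Holding T9 grants L27 (A10).
Holding black-code and L27 grants amber-code (A7).
Holding amber-code grants black-clearance (A2).
Holding black-code and black-clearance grants gold-key (A8).
gold-badge would need C20 (A11), but C20 is never granted. K4 would need T9 and amber-badge (A4), but amber-badge is never granted.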